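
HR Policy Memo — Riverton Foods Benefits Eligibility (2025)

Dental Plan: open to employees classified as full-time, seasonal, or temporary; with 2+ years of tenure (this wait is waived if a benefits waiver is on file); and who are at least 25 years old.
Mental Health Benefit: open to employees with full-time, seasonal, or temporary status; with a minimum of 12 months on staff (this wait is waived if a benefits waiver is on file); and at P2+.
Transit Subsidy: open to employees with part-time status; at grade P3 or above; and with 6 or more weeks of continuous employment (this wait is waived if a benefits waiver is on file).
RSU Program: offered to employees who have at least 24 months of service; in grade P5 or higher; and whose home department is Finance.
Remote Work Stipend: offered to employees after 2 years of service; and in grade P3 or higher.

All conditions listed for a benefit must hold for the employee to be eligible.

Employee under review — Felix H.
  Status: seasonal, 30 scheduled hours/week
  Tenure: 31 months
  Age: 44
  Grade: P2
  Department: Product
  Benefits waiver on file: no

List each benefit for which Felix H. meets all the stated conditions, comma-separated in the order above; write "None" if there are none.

Dental Plan — status seasonal ✓; no waiver, service 31 months ≥ 2 years (≈730 days) ✓; age 44 ≥ 25 ✓ → eligible.
Mental Health Benefit — status seasonal ✓; no waiver, service 31 months ≥ 12 months ✓; grade P2 ≥ P2 ✓ → eligible.
Transit Subsidy — status seasonal ✗ (requires part-time) → not eligible.
RSU Program — service 31 months ≥ 24 months ✓; grade P2 < P5 ✗ → not eligible.
Remote Work Stipend — service 31 months ≥ 2 years (≈730 days) ✓; grade P2 < P3 ✗ → not eligible.

Dental Plan, Mental Health Benefit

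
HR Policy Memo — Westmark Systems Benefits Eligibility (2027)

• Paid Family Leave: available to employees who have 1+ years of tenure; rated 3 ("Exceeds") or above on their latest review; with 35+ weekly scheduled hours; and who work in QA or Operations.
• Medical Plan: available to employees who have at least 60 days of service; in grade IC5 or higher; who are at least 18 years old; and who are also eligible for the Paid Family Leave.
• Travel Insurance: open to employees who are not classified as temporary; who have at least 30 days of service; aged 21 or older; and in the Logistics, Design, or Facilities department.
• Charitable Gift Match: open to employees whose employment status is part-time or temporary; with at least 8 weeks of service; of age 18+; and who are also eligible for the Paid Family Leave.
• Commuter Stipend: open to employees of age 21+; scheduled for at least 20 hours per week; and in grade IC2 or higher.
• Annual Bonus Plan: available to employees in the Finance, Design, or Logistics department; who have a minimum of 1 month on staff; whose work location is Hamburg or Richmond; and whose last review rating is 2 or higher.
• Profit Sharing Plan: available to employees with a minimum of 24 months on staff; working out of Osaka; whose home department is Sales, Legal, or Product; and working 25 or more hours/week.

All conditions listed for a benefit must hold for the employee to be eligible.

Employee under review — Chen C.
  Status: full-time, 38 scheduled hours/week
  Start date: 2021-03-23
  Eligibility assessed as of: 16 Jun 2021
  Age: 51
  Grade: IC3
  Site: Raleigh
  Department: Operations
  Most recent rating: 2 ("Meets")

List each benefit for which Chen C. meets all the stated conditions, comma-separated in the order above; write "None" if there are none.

Service from 2021-03-23 to 16 Jun 2021: 85 days.
Paid Family Leave — service 85 days < 1 year (≈365 days) ✗ → not eligible.
Medical Plan — service 85 days ≥ 60 days ✓; grade IC3 < IC5 ✗ → not eligible.
Travel Insurance — status full-time ✓ (not excluded); service 85 days ≥ 30 days ✓; age 51 ≥ 21 ✓; dept Operations ✗ → not eligible.
Charitable Gift Match — status full-time ✗ (requires part-time or temporary) → not eligible.
Commuter Stipend — age 51 ≥ 21 ✓; 38 hrs/wk ≥ 20 ✓; grade IC3 ≥ IC2 ✓ → eligible.
Annual Bonus Plan — dept Operations ✗ → not eligible.
Profit Sharing Plan — service 85 days < 24 months (≈720 days) ✗ → not eligible.

Commuter Stipend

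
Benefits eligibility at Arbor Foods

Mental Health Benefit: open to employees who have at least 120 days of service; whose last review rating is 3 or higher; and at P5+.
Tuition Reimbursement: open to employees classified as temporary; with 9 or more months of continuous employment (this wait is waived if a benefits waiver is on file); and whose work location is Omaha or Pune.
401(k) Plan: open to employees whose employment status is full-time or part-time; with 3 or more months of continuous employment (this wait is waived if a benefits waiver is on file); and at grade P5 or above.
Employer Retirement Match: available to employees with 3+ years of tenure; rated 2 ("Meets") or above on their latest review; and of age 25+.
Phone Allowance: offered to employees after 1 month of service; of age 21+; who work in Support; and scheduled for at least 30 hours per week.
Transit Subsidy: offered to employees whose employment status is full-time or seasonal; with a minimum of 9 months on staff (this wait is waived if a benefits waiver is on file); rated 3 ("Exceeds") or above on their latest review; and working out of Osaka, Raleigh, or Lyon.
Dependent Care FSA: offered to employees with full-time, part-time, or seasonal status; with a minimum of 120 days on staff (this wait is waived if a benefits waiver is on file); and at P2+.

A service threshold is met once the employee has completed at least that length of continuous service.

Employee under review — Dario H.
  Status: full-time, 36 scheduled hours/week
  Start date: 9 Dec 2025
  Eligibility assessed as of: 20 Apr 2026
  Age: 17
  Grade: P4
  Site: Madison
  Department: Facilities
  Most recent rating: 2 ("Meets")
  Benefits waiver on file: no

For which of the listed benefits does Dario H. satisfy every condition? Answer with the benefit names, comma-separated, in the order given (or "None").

Dependent Care FSA

Service from 9 Dec 2025 to 20 Apr 2026: 132 days.
Mental Health Benefit — service 132 days ≥ 120 days ✓; rating 2 < 3 ✗ → not eligible.
Tuition Reimbursement — status full-time ✗ (requires temporary) → not eligible.
401(k) Plan — status full-time ✓; no waiver, service 132 days ≥ 3 months (≈90 days) ✓; grade P4 < P5 ✗ → not eligible.
Employer Retirement Match — service 132 days < 3 years (≈1095 days) ✗ → not eligible.
Phone Allowance — service 132 days ≥ 1 month (≈30 days) ✓; age 17 < 21 ✗ → not eligible.
Transit Subsidy — status full-time ✓; no waiver, service 132 days < 9 months (≈270 days) ✗ → not eligible.
Dependent Care FSA — status full-time ✓; no waiver, service 132 days ≥ 120 days ✓; grade P4 ≥ P2 ✓ → eligible.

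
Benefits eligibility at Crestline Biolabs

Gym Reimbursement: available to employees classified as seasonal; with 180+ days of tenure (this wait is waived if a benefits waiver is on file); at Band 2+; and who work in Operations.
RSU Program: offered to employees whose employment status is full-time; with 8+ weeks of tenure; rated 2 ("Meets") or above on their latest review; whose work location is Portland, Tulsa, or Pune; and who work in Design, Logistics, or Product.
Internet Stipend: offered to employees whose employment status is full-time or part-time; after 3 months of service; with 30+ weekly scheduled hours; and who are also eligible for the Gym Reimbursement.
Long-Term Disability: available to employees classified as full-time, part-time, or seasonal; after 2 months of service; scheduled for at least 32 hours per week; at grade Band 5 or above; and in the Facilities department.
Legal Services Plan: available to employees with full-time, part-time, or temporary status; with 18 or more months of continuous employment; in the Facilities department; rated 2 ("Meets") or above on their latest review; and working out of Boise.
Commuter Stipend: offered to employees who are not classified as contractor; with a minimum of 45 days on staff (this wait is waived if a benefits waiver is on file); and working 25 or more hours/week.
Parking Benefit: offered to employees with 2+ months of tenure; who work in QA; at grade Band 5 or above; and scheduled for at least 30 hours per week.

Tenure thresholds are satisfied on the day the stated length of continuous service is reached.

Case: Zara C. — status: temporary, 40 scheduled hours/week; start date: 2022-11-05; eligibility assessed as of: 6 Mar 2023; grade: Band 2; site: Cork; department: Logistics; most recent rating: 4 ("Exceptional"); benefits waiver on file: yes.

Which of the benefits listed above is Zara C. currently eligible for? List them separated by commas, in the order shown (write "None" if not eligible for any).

Service from 2022-11-05 to 6 Mar 2023: 121 days.
Gym Reimbursement — status temporary ✗ (requires seasonal) → not eligible.
RSU Program — status temporary ✗ (requires full-time) → not eligible.
Internet Stipend — status temporary ✗ (requires full-time or part-time) → not eligible.
Long-Term Disability — status temporary ✗ (requires full-time, part-time, or seasonal) → not eligible.
Legal Services Plan — status temporary ✓; service 121 days < 18 months (≈540 days) ✗ → not eligible.
Commuter Stipend — status temporary ✓ (not excluded); benefits waiver on file ✓; 40 hrs/wk ≥ 25 ✓ → eligible.
Parking Benefit — service 121 days ≥ 2 months (≈60 days) ✓; dept Logistics ✗ → not eligible.

Commuter Stipend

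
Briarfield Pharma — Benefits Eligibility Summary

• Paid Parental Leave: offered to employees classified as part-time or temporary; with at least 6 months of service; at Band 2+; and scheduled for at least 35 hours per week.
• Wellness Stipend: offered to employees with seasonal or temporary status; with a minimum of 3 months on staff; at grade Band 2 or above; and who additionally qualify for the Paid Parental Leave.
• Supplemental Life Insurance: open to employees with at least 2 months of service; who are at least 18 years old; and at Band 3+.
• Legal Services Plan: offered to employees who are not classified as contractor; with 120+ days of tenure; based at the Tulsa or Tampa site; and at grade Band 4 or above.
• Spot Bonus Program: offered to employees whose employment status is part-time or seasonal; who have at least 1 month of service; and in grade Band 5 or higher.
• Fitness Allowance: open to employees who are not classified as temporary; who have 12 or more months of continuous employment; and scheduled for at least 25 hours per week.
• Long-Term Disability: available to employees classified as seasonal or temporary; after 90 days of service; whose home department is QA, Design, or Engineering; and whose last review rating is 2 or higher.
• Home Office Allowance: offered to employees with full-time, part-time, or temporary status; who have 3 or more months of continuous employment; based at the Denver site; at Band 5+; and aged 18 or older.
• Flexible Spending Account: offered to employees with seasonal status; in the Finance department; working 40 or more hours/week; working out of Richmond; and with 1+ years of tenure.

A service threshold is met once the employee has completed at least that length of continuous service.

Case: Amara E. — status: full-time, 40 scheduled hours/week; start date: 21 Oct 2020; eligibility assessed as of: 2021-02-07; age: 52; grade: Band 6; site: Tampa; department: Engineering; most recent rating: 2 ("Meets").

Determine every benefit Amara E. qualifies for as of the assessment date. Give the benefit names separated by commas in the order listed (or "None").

Supplemental Life Insurance

Service from 21 Oct 2020 to 2021-02-07: 109 days.
Paid Parental Leave — status full-time ✗ (requires part-time or temporary) → not eligible.
Wellness Stipend — status full-time ✗ (requires seasonal or temporary) → not eligible.
Supplemental Life Insurance — service 109 days ≥ 2 months (≈60 days) ✓; age 52 ≥ 18 ✓; grade Band 6 ≥ Band 3 ✓ → eligible.
Legal Services Plan — status full-time ✓ (not excluded); service 109 days < 120 days ✗ → not eligible.
Spot Bonus Program — status full-time ✗ (requires part-time or seasonal) → not eligible.
Fitness Allowance — status full-time ✓ (not excluded); service 109 days < 12 months (≈360 days) ✗ → not eligible.
Long-Term Disability — status full-time ✗ (requires seasonal or temporary) → not eligible.
Home Office Allowance — status full-time ✓; service 109 days ≥ 3 months (≈90 days) ✓; site Tampa ✗ (not Denver) → not eligible.
Flexible Spending Account — status full-time ✗ (requires seasonal) → not eligible.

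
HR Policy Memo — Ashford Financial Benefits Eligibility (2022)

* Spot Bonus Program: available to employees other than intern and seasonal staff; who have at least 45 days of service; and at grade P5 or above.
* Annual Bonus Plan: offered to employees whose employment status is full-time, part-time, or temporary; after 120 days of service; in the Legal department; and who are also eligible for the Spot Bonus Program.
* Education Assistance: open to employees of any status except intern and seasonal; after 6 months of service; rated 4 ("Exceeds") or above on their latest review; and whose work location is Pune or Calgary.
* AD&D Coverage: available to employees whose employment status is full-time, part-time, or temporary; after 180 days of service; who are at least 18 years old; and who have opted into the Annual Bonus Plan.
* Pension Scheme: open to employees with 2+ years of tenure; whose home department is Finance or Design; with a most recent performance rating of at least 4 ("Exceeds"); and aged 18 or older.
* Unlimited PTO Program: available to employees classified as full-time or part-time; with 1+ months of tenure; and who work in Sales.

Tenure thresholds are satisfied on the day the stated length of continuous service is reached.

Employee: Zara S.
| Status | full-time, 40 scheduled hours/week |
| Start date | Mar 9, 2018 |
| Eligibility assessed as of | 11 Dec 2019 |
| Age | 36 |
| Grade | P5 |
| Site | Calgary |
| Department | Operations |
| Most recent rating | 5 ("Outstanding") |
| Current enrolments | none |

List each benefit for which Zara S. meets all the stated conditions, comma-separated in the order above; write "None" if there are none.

Spot Bonus Program, Education Assistance

Service from Mar 9, 2018 to 11 Dec 2019: 642 days.
Spot Bonus Program — status full-time ✓ (not excluded); service 642 days ≥ 45 days ✓; grade P5 ≥ P5 ✓ → eligible.
Annual Bonus Plan — status full-time ✓; service 642 days ≥ 120 days ✓; dept Operations ✗ → not eligible.
Education Assistance — status full-time ✓ (not excluded); service 642 days ≥ 6 months (≈180 days) ✓; rating 5 ≥ 4 ✓; site Calgary ✓ → eligible.
AD&D Coverage — status full-time ✓; service 642 days ≥ 180 days ✓; age 36 ≥ 18 ✓; not enrolled in Annual Bonus Plan ✗ → not eligible.
Pension Scheme — service 642 days < 2 years (≈730 days) ✗ → not eligible.
Unlimited PTO Program — status full-time ✓; service 642 days ≥ 1 month (≈30 days) ✓; dept Operations ✗ → not eligible.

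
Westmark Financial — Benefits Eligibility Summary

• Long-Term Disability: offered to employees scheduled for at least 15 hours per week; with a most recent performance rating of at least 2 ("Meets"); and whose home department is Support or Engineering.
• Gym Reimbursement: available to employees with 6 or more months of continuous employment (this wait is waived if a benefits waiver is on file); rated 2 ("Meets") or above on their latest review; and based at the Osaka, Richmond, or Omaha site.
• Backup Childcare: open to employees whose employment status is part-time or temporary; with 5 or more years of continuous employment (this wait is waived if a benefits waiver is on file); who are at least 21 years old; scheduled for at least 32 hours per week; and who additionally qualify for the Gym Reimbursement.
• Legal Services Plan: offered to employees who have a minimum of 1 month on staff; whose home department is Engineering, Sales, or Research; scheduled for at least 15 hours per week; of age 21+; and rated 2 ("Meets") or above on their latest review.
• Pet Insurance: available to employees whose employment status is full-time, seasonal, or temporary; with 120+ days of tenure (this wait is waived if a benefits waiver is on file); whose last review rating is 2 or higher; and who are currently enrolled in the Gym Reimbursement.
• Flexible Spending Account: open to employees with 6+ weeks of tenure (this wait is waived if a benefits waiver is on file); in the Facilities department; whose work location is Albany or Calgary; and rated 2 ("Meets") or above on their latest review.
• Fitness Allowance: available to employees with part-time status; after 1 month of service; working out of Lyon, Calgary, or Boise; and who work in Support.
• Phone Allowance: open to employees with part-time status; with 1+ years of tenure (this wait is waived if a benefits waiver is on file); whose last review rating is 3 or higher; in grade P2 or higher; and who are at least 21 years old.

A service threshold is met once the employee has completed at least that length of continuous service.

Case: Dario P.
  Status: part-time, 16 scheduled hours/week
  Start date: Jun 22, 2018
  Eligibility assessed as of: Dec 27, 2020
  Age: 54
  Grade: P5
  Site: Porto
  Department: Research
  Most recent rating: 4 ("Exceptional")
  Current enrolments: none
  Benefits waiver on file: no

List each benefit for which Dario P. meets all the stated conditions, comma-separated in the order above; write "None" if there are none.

Service from Jun 22, 2018 to Dec 27, 2020: 919 days.
Long-Term Disability — 16 hrs/wk ≥ 15 ✓; rating 4 ≥ 2 ✓; dept Research ✗ → not eligible.
Gym Reimbursement — no waiver, service 919 days ≥ 6 months (≈180 days) ✓; rating 4 ≥ 2 ✓; site Porto ✗ (not Osaka, Richmond, or Omaha) → not eligible.
Backup Childcare — status part-time ✓; no waiver, service 919 days < 5 years (≈1825 days) ✗ → not eligible.
Legal Services Plan — service 919 days ≥ 1 month (≈30 days) ✓; dept Research ✓; 16 hrs/wk ≥ 15 ✓; age 54 ≥ 21 ✓; rating 4 ≥ 2 ✓ → eligible.
Pet Insurance — status part-time ✗ (requires full-time, seasonal, or temporary) → not eligible.
Flexible Spending Account — no waiver, service 919 days ≥ 6 weeks (≈42 days) ✓; dept Research ✗ → not eligible.
Fitness Allowance — status part-time ✓; service 919 days ≥ 1 month (≈30 days) ✓; site Porto ✗ (not Lyon, Calgary, or Boise) → not eligible.
Phone Allowance — status part-time ✓; no waiver, service 919 days ≥ 1 year (≈365 days) ✓; rating 4 ≥ 3 ✓; grade P5 ≥ P2 ✓; age 54 ≥ 21 ✓ → eligible.

Legal Services Plan, Phone Allowance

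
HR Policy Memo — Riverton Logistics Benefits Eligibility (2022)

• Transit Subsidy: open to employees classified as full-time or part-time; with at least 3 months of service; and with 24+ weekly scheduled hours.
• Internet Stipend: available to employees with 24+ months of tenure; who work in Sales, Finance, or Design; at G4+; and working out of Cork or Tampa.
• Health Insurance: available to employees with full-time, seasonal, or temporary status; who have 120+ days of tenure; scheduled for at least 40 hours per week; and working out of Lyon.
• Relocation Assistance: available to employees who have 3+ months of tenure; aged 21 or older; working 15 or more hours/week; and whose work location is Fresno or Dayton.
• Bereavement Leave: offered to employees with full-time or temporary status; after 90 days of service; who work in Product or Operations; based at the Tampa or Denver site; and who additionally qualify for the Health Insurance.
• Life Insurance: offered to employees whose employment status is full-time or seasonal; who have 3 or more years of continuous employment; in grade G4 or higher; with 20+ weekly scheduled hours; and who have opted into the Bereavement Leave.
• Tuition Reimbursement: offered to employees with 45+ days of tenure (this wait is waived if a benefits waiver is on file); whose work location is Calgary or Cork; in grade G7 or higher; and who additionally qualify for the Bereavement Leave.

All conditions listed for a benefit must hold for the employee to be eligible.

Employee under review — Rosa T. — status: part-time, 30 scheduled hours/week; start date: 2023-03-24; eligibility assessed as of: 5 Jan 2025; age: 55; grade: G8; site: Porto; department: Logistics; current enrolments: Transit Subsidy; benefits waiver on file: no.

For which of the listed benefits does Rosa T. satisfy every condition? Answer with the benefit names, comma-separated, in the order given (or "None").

Transit Subsidy

Service from 2023-03-24 to 5 Jan 2025: 653 days.
Transit Subsidy — status part-time ✓; service 653 days ≥ 3 months (≈90 days) ✓; 30 hrs/wk ≥ 24 ✓ → eligible.
Internet Stipend — service 653 days < 24 months (≈720 days) ✗ → not eligible.
Health Insurance — status part-time ✗ (requires full-time, seasonal, or temporary) → not eligible.
Relocation Assistance — service 653 days ≥ 3 months (≈90 days) ✓; age 55 ≥ 21 ✓; 30 hrs/wk ≥ 15 ✓; site Porto ✗ (not Fresno or Dayton) → not eligible.
Bereavement Leave — status part-time ✗ (requires full-time or temporary) → not eligible.
Life Insurance — status part-time ✗ (requires full-time or seasonal) → not eligible.
Tuition Reimbursement — no waiver, service 653 days ≥ 45 days ✓; site Porto ✗ (not Calgary or Cork) → not eligible.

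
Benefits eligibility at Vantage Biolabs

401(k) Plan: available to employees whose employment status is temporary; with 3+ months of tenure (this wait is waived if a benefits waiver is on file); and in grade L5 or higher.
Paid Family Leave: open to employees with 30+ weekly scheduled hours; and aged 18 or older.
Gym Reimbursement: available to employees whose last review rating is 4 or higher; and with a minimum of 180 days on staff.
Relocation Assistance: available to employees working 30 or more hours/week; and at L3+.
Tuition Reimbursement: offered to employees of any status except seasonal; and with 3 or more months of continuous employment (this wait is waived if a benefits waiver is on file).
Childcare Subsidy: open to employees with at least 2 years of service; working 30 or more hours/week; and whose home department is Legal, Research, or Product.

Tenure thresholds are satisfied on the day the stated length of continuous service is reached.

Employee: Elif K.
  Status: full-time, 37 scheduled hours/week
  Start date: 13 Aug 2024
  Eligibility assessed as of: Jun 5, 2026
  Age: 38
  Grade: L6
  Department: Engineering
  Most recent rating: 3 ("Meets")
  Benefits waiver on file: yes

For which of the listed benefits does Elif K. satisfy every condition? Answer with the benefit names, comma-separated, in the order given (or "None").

Service from 13 Aug 2024 to Jun 5, 2026: 661 days.
401(k) Plan — status full-time ✗ (requires temporary) → not eligible.
Paid Family Leave — 37 hrs/wk ≥ 30 ✓; age 38 ≥ 18 ✓ → eligible.
Gym Reimbursement — rating 3 < 4 ✗ → not eligible.
Relocation Assistance — 37 hrs/wk ≥ 30 ✓; grade L6 ≥ L3 ✓ → eligible.
Tuition Reimbursement — status full-time ✓ (not excluded); benefits waiver on file ✓ → eligible.
Childcare Subsidy — service 661 days < 2 years (≈730 days) ✗ → not eligible.

Paid Family Leave, Relocation Assistance, Tuition Reimbursement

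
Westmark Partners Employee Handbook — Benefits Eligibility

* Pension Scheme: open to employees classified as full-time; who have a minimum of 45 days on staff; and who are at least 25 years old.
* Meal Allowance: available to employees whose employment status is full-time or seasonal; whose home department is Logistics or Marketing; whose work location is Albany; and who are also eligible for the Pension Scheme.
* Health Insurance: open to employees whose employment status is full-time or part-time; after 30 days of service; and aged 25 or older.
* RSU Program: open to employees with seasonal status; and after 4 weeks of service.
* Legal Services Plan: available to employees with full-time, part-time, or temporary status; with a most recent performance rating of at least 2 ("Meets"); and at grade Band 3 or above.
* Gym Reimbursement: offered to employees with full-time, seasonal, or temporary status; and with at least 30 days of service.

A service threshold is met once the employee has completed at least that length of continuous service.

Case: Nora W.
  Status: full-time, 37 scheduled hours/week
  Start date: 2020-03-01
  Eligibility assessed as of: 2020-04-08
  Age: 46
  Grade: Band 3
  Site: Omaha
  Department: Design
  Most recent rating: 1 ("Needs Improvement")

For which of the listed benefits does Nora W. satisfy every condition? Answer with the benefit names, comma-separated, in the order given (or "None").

Health Insurance, Gym Reimbursement

Service from 2020-03-01 to 2020-04-08: 38 days.
Pension Scheme — status full-time ✓; service 38 days < 45 days ✗ → not eligible.
Meal Allowance — status full-time ✓; dept Design ✗ → not eligible.
Health Insurance — status full-time ✓; service 38 days ≥ 30 days ✓; age 46 ≥ 25 ✓ → eligible.
RSU Program — status full-time ✗ (requires seasonal) → not eligible.
Legal Services Plan — status full-time ✓; rating 1 < 2 ✗ → not eligible.
Gym Reimbursement — status full-time ✓; service 38 days ≥ 30 days ✓ → eligible.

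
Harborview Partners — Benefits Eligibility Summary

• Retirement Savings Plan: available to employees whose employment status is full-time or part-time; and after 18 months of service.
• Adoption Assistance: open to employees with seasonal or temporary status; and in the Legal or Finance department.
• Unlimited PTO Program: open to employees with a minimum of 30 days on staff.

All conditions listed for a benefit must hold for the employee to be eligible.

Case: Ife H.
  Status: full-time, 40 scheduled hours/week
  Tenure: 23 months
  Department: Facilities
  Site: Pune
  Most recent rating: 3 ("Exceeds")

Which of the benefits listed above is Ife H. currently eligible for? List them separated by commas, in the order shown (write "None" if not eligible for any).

Retirement Savings Plan, Unlimited PTO Program

Retirement Savings Plan — status full-time ✓; service 23 months ≥ 18 months ✓ → eligible.
Adoption Assistance — status full-time ✗ (requires seasonal or temporary) → not eligible.
Unlimited PTO Program — service 23 months ≥ 30 days ✓ → eligible.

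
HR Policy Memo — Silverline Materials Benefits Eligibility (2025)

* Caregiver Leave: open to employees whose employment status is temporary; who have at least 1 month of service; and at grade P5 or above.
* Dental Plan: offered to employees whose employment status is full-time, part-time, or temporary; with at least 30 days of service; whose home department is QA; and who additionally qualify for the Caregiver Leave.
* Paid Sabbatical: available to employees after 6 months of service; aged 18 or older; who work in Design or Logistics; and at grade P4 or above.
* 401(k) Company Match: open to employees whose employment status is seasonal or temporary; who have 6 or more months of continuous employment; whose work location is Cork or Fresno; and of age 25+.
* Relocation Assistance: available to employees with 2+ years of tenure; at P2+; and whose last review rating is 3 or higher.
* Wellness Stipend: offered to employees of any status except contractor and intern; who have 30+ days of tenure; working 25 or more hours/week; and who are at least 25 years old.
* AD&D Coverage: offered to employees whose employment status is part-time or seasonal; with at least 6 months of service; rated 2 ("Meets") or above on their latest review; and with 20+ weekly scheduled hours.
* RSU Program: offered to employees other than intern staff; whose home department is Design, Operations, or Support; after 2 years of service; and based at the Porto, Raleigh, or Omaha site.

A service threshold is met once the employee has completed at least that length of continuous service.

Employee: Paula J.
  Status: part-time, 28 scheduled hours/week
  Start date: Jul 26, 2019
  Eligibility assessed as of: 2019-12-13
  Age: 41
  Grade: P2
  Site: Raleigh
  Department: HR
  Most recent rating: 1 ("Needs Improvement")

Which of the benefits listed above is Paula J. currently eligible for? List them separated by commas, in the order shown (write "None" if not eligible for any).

Service from Jul 26, 2019 to 2019-12-13: 140 days.
Caregiver Leave — status part-time ✗ (requires temporary) → not eligible.
Dental Plan — status part-time ✓; service 140 days ≥ 30 days ✓; dept HR ✗ → not eligible.
Paid Sabbatical — service 140 days < 6 months (≈180 days) ✗ → not eligible.
401(k) Company Match — status part-time ✗ (requires seasonal or temporary) → not eligible.
Relocation Assistance — service 140 days < 2 years (≈730 days) ✗ → not eligible.
Wellness Stipend — status part-time ✓ (not excluded); service 140 days ≥ 30 days ✓; 28 hrs/wk ≥ 25 ✓; age 41 ≥ 25 ✓ → eligible.
AD&D Coverage — status part-time ✓; service 140 days < 6 months (≈180 days) ✗ → not eligible.
RSU Program — status part-time ✓ (not excluded); dept HR ✗ → not eligible.

Wellness Stipend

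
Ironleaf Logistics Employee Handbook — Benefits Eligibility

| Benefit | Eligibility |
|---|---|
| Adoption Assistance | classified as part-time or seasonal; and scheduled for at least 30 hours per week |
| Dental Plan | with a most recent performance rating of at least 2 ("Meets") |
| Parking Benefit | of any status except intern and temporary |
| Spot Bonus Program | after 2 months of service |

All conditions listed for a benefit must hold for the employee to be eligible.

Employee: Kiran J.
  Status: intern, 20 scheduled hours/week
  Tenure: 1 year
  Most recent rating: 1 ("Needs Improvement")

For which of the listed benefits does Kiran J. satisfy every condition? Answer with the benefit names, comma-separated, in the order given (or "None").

Adoption Assistance — status intern ✗ (requires part-time or seasonal) → not eligible.
Dental Plan — rating 1 < 2 ✗ → not eligible.
Parking Benefit — status intern ✗ (excluded) → not eligible.
Spot Bonus Program — service 1 year ≥ 2 months (≈60 days) ✓ → eligible.

Spot Bonus Program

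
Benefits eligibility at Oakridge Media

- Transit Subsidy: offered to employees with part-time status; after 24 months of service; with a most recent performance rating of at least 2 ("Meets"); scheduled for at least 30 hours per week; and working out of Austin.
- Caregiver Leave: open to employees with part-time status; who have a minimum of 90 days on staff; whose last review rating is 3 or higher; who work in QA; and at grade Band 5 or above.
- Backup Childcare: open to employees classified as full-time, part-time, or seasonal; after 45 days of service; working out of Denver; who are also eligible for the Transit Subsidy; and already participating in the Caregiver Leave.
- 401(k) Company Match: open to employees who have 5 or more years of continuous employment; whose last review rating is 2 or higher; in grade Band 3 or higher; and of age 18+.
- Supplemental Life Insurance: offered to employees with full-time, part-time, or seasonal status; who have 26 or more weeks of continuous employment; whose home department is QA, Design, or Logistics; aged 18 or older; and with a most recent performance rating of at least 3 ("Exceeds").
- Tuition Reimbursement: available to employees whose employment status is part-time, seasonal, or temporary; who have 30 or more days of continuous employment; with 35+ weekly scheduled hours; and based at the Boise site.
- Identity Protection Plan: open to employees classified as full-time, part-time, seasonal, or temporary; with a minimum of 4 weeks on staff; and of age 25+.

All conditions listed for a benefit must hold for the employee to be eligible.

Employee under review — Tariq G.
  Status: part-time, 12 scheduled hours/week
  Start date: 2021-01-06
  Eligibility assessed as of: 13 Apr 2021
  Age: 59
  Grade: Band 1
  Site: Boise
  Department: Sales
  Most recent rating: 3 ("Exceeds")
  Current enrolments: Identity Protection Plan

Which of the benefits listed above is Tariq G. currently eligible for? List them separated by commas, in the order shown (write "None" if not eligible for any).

Identity Protection Plan

Service from 2021-01-06 to 13 Apr 2021: 97 days.
Transit Subsidy — status part-time ✓; service 97 days < 24 months (≈720 days) ✗ → not eligible.
Caregiver Leave — status part-time ✓; service 97 days ≥ 90 days ✓; rating 3 ≥ 3 ✓; dept Sales ✗ → not eligible.
Backup Childcare — status part-time ✓; service 97 days ≥ 45 days ✓; site Boise ✗ (not Denver) → not eligible.
401(k) Company Match — service 97 days < 5 years (≈1825 days) ✗ → not eligible.
Supplemental Life Insurance — status part-time ✓; service 97 days < 26 weeks (≈182 days) ✗ → not eligible.
Tuition Reimbursement — status part-time ✓; service 97 days ≥ 30 days ✓; 12 hrs/wk < 35 ✗ → not eligible.
Identity Protection Plan — status part-time ✓; service 97 days ≥ 4 weeks (≈28 days) ✓; age 59 ≥ 25 ✓ → eligible.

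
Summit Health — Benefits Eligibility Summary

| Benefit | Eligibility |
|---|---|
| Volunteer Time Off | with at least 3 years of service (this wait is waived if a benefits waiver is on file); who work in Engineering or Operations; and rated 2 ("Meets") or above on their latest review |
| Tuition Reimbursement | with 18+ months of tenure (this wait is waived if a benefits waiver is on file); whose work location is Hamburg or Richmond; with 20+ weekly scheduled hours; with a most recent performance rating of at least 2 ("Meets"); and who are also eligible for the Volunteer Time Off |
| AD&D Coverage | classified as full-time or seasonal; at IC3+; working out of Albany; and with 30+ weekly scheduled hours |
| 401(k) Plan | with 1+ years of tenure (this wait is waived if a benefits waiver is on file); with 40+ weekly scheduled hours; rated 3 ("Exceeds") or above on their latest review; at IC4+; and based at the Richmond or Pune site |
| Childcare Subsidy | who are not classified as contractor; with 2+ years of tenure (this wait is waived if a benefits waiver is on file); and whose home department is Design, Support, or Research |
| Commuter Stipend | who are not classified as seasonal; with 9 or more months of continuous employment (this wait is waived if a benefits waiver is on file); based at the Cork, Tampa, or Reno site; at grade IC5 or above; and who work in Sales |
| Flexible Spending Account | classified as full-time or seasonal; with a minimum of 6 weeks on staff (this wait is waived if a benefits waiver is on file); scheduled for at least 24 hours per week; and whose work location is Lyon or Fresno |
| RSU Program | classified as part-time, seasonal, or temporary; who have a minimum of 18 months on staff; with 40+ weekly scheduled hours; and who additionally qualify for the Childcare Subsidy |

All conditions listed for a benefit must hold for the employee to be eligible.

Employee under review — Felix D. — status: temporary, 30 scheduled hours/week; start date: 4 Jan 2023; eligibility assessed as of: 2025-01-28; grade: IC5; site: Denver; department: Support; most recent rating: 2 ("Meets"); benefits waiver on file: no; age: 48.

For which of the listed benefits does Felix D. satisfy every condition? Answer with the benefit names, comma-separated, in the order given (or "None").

Service from 4 Jan 2023 to 2025-01-28: 755 days.
Volunteer Time Off — no waiver, service 755 days < 3 years (≈1095 days) ✗ → not eligible.
Tuition Reimbursement — no waiver, service 755 days ≥ 18 months (≈540 days) ✓; site Denver ✗ (not Hamburg or Richmond) → not eligible.
AD&D Coverage — status temporary ✗ (requires full-time or seasonal) → not eligible.
401(k) Plan — no waiver, service 755 days ≥ 1 year (≈365 days) ✓; 30 hrs/wk < 40 ✗ → not eligible.
Childcare Subsidy — status temporary ✓ (not excluded); no waiver, service 755 days ≥ 2 years (≈730 days) ✓; dept Support ✓ → eligible.
Commuter Stipend — status temporary ✓ (not excluded); no waiver, service 755 days ≥ 9 months (≈270 days) ✓; site Denver ✗ (not Cork, Tampa, or Reno) → not eligible.
Flexible Spending Account — status temporary ✗ (requires full-time or seasonal) → not eligible.
RSU Program — status temporary ✓; service 755 days ≥ 18 months (≈540 days) ✓; 30 hrs/wk < 40 ✗ → not eligible.

Childcare Subsidy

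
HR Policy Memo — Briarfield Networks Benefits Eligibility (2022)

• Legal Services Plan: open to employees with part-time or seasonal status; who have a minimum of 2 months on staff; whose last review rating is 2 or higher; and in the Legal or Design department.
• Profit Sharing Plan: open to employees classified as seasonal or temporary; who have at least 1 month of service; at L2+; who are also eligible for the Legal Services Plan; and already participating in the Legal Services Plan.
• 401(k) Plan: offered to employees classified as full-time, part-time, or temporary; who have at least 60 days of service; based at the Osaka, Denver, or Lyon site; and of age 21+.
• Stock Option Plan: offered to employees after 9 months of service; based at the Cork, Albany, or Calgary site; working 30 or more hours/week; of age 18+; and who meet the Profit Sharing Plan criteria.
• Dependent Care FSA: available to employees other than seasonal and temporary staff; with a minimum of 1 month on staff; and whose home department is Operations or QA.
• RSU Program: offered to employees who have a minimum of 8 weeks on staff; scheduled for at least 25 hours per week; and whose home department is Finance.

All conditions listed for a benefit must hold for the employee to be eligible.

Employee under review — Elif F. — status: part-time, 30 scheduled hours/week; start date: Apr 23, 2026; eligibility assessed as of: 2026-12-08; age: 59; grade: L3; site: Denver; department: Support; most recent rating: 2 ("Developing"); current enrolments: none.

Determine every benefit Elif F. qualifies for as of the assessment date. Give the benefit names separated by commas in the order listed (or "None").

401(k) Plan

Service from Apr 23, 2026 to 2026-12-08: 229 days.
Legal Services Plan — status part-time ✓; service 229 days ≥ 2 months (≈60 days) ✓; rating 2 ≥ 2 ✓; dept Support ✗ → not eligible.
Profit Sharing Plan — status part-time ✗ (requires seasonal or temporary) → not eligible.
401(k) Plan — status part-time ✓; service 229 days ≥ 60 days ✓; site Denver ✓; age 59 ≥ 21 ✓ → eligible.
Stock Option Plan — service 229 days < 9 months (≈270 days) ✗ → not eligible.
Dependent Care FSA — status part-time ✓ (not excluded); service 229 days ≥ 1 month (≈30 days) ✓; dept Support ✗ → not eligible.
RSU Program — service 229 days ≥ 8 weeks (≈56 days) ✓; 30 hrs/wk ≥ 25 ✓; dept Support ✗ → not eligible.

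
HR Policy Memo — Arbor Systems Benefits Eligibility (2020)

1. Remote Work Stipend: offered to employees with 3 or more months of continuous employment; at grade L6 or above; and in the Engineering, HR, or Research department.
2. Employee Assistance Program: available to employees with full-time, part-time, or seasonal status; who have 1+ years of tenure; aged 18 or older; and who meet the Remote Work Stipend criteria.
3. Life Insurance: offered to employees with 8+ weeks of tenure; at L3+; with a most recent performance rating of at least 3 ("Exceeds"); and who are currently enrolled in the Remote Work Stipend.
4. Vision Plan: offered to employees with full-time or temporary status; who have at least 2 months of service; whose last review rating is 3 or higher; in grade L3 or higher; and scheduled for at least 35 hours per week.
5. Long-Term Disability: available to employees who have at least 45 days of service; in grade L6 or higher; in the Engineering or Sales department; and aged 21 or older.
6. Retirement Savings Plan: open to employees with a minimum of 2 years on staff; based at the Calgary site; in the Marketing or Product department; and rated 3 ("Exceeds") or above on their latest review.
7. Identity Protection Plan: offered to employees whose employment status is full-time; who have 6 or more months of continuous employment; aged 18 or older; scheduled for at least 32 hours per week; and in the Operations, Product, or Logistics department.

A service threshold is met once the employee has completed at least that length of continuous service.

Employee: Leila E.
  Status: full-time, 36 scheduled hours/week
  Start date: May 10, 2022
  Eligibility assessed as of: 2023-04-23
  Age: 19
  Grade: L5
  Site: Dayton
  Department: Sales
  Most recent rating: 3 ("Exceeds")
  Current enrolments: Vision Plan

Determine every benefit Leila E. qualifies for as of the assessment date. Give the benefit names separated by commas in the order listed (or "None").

Vision Plan

Service from May 10, 2022 to 2023-04-23: 348 days.
Remote Work Stipend — service 348 days ≥ 3 months (≈90 days) ✓; grade L5 < L6 ✗ → not eligible.
Employee Assistance Program — status full-time ✓; service 348 days < 1 year (≈365 days) ✗ → not eligible.
Life Insurance — service 348 days ≥ 8 weeks (≈56 days) ✓; grade L5 ≥ L3 ✓; rating 3 ≥ 3 ✓; not enrolled in Remote Work Stipend ✗ → not eligible.
Vision Plan — status full-time ✓; service 348 days ≥ 2 months (≈60 days) ✓; rating 3 ≥ 3 ✓; grade L5 ≥ L3 ✓; 36 hrs/wk ≥ 35 ✓ → eligible.
Long-Term Disability — service 348 days ≥ 45 days ✓; grade L5 < L6 ✗ → not eligible.
Retirement Savings Plan — service 348 days < 2 years (≈730 days) ✗ → not eligible.
Identity Protection Plan — status full-time ✓; service 348 days ≥ 6 months (≈180 days) ✓; age 19 ≥ 18 ✓; 36 hrs/wk ≥ 32 ✓; dept Sales ✗ → not eligible.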